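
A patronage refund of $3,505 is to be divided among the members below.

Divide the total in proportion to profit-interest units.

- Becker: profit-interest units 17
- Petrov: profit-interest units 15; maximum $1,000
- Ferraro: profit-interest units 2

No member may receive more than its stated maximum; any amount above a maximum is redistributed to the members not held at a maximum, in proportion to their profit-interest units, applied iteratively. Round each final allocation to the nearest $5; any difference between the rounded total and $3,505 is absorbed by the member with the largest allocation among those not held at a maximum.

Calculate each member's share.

Sum of profit-interest units: 34.
Unconstrained shares: Becker 1,752.50; Petrov 1,546.32; Ferraro 206.18.
Capped: Petrov ($1,000); remaining pool $2,505 reallocated over remaining profit-interest units 19.
Redistributed shares: Becker 2,241.32 → $2,240; Ferraro 263.68 → $265.

Becker: $2,240 | Petrov: $1,000 | Ferraro: $265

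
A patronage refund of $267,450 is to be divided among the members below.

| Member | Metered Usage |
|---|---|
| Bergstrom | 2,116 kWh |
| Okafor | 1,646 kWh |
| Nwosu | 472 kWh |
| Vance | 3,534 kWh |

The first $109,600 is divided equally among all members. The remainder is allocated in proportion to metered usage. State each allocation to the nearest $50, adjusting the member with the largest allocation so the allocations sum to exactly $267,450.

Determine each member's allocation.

Equal tier: $109,600 ÷ 4 = $27,400 apiece.
Remainder $157,850 by metered usage (total 7,768): Bergstrom 42,998.27 → $43,000; Okafor 33,447.62 → $33,450; Nwosu 9,591.30 → $9,600; Vance 71,812.81 → $71,800.
Totals: Bergstrom $27,400 + $43,000 = $70,400; Okafor $27,400 + $33,450 = $60,850; Nwosu $27,400 + $9,600 = $37,000; Vance $27,400 + $71,800 = $99,200.

Bergstrom: $70,400; Okafor: $60,850; Nwosu: $37,000; Vance: $99,200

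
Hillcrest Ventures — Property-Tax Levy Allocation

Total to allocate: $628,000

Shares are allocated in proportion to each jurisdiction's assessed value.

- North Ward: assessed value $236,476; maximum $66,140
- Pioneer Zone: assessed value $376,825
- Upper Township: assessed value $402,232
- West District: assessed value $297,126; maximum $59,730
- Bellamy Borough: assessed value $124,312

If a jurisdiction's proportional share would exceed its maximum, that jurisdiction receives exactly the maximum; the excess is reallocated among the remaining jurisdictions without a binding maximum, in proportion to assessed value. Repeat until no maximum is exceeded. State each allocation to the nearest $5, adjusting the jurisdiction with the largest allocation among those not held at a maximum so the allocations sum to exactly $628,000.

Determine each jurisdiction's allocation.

Combined assessed value = 1,436,971.
Unconstrained shares: North Ward 103,347.20; Pioneer Zone 164,683.98; Upper Township 175,787.61; West District 129,853.09; Bellamy Borough 54,328.12.
Cap binds for North Ward ($66,140), West District ($59,730); remaining pool $502,130 reallocated over remaining assessed value 903,369.
Remaining shares: Pioneer Zone 209,454.98 → $209,455; Upper Township 223,577.25 → $223,575; Bellamy Borough 69,097.77 → $69,100.

North Ward: $66,140; Pioneer Zone: $209,455; Upper Township: $223,575; West District: $59,730; Bellamy Borough: $69,100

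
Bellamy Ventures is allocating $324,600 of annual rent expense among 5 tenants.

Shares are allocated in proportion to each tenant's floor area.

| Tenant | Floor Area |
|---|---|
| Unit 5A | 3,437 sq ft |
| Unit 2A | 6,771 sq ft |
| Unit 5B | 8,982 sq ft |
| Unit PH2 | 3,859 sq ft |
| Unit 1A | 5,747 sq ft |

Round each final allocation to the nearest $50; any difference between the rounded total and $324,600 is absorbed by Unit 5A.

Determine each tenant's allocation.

Unit 5A: $38,700; Unit 2A: $76,350; Unit 5B: $101,250; Unit PH2: $43,500; Unit 1A: $64,800

Total floor area = 28,796.
Unrounded shares: Unit 5A 3,437/28,796 × $324,600 = 38,743.24; Unit 2A 6,771/28,796 × $324,600 = 76,325.41; Unit 5B 8,982/28,796 × $324,600 = 101,248.69; Unit PH2 3,859/28,796 × $324,600 = 43,500.19; Unit 1A 5,747/28,796 × $324,600 = 64,782.48.
Rounded to nearest $50: Unit 5A $38,750; Unit 2A $76,350; Unit 5B $101,250; Unit PH2 $43,500; Unit 1A $64,800. Sum = $324,650.
Difference $324,600 − $324,650 = −$50 applied to Unit 5A: Unit 5A becomes $38,700.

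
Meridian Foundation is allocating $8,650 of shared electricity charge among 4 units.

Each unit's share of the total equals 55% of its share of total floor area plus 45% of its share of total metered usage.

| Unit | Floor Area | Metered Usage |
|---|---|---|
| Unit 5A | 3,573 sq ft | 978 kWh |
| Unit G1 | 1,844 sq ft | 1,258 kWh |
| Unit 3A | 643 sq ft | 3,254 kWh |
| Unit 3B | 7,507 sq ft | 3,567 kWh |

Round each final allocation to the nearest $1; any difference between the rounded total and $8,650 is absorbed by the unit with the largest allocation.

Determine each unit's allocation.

Totals — floor area 13,567, metered usage 9,057.
Composite weights (55% floor area + 45% metered usage): Unit 5A 0.1934; Unit G1 0.1373; Unit 3A 0.1877; Unit 3B 0.4816.
Raw shares: Unit 5A 1,673.26; Unit G1 1,187.29; Unit 3A 1,623.98; Unit 3B 4,165.48.
At nearest $1: Unit 5A $1,673; Unit G1 $1,187; Unit 3A $1,624; Unit 3B $4,165. Sum = $8,649.
Difference $8,650 − $8,649 = +$1 applied to largest allocation (Unit 3B): Unit 3B becomes $4,166.

Unit 5A: $1,673 | Unit G1: $1,187 | Unit 3A: $1,624 | Unit 3B: $4,166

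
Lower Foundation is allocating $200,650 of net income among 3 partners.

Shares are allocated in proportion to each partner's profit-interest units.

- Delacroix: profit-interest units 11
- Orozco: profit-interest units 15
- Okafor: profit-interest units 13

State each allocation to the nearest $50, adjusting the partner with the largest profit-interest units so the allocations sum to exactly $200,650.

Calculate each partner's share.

Profit-interest units total: 11 + 15 + 13 = 39.
Pro-rata amounts: Delacroix 56,593.59; Orozco 77,173.08; Okafor 66,883.33.
Rounded to nearest $50: Delacroix $56,600; Orozco $77,150; Okafor $66,900. Sum = $200,650.
No rounding difference to absorb.

Delacroix: $56,600; Orozco: $77,150; Okafor: $66,900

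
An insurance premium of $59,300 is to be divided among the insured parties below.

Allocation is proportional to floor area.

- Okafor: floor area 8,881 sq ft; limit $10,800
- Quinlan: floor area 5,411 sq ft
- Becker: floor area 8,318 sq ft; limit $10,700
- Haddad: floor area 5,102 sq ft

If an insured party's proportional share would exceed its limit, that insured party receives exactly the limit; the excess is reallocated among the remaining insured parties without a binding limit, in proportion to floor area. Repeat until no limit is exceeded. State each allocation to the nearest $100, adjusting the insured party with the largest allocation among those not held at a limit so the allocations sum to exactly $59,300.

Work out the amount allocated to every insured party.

Combined floor area = 27,712.
Proportional shares (ignoring caps): Okafor 19,004.16; Quinlan 11,578.82; Becker 17,799.42; Haddad 10,917.60.
Cap binds for Okafor ($10,800), Becker ($10,700); residual $37,800 reallocated over remaining floor area 10,513.
Redistributed shares: Quinlan 19,455.51 → $19,500; Haddad 18,344.49 → $18,300.

Okafor: $10,800 | Quinlan: $19,500 | Becker: $10,700 | Haddad: $18,300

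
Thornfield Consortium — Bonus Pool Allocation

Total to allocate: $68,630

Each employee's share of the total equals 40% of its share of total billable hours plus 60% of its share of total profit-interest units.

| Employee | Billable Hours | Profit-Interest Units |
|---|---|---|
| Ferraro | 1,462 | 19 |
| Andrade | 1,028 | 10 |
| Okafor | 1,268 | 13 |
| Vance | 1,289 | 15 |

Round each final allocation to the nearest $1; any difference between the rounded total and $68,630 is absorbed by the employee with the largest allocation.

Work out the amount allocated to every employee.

Totals — billable hours 5,047, profit-interest units 57.
Combined weights (40% billable hours + 60% profit-interest units): Ferraro 0.3159; Andrade 0.1867; Okafor 0.2373; Vance 0.2601.
Pro-rata amounts: Ferraro 21,678.21; Andrade 12,815.78; Okafor 16,288.47; Vance 17,847.54.
Rounded to nearest $1: Ferraro $21,678; Andrade $12,816; Okafor $16,288; Vance $17,848. Sum = $68,630.
Rounded total matches; no reconciliation needed.

Ferraro: $21,678 · Andrade: $12,816 · Okafor: $16,288 · Vance: $17,848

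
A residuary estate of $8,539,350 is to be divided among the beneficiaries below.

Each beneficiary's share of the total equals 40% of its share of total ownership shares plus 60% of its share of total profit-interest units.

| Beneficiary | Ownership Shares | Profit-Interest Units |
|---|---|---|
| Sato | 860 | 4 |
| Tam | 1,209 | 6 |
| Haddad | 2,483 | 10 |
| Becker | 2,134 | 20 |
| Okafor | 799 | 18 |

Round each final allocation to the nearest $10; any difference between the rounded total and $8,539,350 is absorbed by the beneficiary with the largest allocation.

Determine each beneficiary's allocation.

Sato: $745,810 · Tam: $1,081,750 · Haddad: $2,016,480 · Becker: $2,740,600 · Okafor: $1,954,710

Totals — ownership shares 7,485, profit-interest units 58.
Blended shares (40% ownership shares + 60% profit-interest units): Sato 0.0873; Tam 0.1267; Haddad 0.2361; Becker 0.3209; Okafor 0.2289.
Proportional shares: Sato 745,808.85; Tam 1,081,749.35; Haddad 2,016,484.90; Becker 2,740,601.64; Okafor 1,954,705.27.
Rounded to nearest $10: Sato $745,810; Tam $1,081,750; Haddad $2,016,480; Becker $2,740,600; Okafor $1,954,710. Sum = $8,539,350.
No rounding difference to absorb.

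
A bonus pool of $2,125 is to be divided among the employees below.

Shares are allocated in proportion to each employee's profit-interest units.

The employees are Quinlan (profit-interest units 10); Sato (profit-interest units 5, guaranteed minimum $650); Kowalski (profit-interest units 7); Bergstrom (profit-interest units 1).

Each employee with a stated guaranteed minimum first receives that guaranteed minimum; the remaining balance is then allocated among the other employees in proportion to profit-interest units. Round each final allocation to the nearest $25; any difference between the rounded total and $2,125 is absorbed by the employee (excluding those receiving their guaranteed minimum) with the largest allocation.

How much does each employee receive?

Quinlan: $825 · Sato: $650 · Kowalski: $575 · Bergstrom: $75

Guaranteed amounts: Sato $650. Balance $1,475.
Balance split over remaining profit-interest units 18: Quinlan 819.44 → $825; Kowalski 573.61 → $575; Bergstrom 81.94 → $75.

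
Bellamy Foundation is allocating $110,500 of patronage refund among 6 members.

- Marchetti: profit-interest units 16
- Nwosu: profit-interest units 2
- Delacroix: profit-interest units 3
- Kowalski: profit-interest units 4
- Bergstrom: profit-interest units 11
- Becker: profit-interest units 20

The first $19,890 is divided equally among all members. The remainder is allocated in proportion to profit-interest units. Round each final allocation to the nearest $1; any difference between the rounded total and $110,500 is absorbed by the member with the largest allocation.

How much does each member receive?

Marchetti: $29,204 | Nwosu: $6,551 | Delacroix: $8,169 | Kowalski: $9,787 | Bergstrom: $21,113 | Becker: $35,676

First tranche $19,890 split equally: $3,315 each.
Remainder $90,610 by profit-interest units (total 56): Marchetti 25,888.57 → $25,889; Nwosu 3,236.07 → $3,236; Delacroix 4,854.11 → $4,854; Kowalski 6,472.14 → $6,472; Bergstrom 17,798.39 → $17,798; Becker 32,360.71 → $32,361.
Totals: Marchetti $3,315 + $25,889 = $29,204; Nwosu $3,315 + $3,236 = $6,551; Delacroix $3,315 + $4,854 = $8,169; Kowalski $3,315 + $6,472 = $9,787; Bergstrom $3,315 + $17,798 = $21,113; Becker $3,315 + $32,361 = $35,676.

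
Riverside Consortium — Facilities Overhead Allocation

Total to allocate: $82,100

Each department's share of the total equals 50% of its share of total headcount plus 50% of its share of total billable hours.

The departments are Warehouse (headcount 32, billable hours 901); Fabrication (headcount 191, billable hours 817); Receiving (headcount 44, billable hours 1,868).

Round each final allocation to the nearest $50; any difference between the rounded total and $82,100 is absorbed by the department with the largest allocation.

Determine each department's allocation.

Headcount total 267; billable hours total 3,586.
Composite weights (50% headcount + 50% billable hours): Warehouse 0.1856; Fabrication 0.4716; Receiving 0.3429.
Pro-rata amounts: Warehouse 15,233.86; Fabrication 38,717.80; Receiving 28,148.34.
Rounded to nearest $50: Warehouse $15,250; Fabrication $38,700; Receiving $28,150. Sum = $82,100.
No rounding difference to absorb.

Warehouse: $15,250; Fabrication: $38,700; Receiving: $28,150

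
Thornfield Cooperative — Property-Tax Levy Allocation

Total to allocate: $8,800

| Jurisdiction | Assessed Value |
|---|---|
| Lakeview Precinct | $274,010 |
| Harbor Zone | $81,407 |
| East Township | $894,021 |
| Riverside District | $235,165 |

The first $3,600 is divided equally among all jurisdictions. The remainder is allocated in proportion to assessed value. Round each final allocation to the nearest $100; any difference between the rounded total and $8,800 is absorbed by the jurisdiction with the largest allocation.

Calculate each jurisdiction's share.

Lakeview Precinct: $1,900; Harbor Zone: $1,200; East Township: $4,000; Riverside District: $1,700

Equal tier: $3,600 ÷ 4 = $900 apiece.
Remainder $5,200 by assessed value (total 1,484,603): Lakeview Precinct 959.75 → $1,000; Harbor Zone 285.14 → $300; East Township 3,131.42 → $3,100; Riverside District 823.69 → $800.
Totals: Lakeview Precinct $900 + $1,000 = $1,900; Harbor Zone $900 + $300 = $1,200; East Township $900 + $3,100 = $4,000; Riverside District $900 + $800 = $1,700.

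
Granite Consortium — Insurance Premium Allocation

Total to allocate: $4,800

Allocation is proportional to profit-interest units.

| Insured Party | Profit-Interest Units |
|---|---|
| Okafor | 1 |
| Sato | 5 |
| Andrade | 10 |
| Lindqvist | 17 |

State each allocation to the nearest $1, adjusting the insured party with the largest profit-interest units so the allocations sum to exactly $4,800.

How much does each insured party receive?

Profit-interest units total: 1 + 5 + 10 + 17 = 33.
Unrounded shares: Okafor 145.45; Sato 727.27; Andrade 1,454.55; Lindqvist 2,472.73.
Rounded to nearest $1: Okafor $145; Sato $727; Andrade $1,455; Lindqvist $2,473. Sum = $4,800.
Sum already equals the total — no adjustment.

Okafor: $145; Sato: $727; Andrade: $1,455; Lindqvist: $2,473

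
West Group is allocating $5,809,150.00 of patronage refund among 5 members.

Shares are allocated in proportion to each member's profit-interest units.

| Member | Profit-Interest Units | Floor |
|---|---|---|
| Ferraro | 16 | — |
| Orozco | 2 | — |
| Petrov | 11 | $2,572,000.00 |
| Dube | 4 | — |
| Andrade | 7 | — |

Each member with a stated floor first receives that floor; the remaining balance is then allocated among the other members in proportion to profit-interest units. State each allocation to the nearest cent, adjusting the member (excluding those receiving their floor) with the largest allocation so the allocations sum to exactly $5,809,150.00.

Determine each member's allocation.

Ferraro: $1,786,013.80 | Orozco: $223,251.72 | Petrov: $2,572,000.00 | Dube: $446,503.45 | Andrade: $781,381.03

Guaranteed amounts: Petrov $2,572,000.00. Balance $3,237,150.00.
Balance split over remaining profit-interest units 29: Ferraro 1,786,013.7931 → $1,786,013.79; Orozco 223,251.7241 → $223,251.72; Dube 446,503.4483 → $446,503.45; Andrade 781,381.0345 → $781,381.03.
Rounding difference +$0.01 applied to Ferraro → $1,786,013.80.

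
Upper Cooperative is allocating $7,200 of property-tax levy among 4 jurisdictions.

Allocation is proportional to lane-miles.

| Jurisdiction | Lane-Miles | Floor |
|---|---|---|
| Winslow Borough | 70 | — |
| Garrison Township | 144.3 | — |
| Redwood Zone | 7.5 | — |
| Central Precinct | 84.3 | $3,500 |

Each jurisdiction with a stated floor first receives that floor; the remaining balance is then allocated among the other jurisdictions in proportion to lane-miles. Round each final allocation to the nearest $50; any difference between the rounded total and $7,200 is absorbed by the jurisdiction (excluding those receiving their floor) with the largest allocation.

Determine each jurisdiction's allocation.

Winslow Borough: $1,150 · Garrison Township: $2,400 · Redwood Zone: $150 · Central Precinct: $3,500

Fund the minimums — Central Precinct $3,500. Balance $3,700.
Balance split over remaining lane-miles 221.8: Winslow Borough 1,167.72 → $1,150; Garrison Township 2,407.17 → $2,400; Redwood Zone 125.11 → $150.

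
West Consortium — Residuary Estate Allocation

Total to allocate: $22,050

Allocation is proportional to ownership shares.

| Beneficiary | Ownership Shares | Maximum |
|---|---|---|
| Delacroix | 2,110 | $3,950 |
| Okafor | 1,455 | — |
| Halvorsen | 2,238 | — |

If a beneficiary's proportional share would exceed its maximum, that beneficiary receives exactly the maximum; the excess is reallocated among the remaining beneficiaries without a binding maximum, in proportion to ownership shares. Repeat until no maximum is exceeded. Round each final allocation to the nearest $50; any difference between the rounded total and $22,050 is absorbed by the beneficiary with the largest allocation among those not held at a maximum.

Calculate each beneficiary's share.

Delacroix: $3,950; Okafor: $7,150; Halvorsen: $10,950

Ownership shares total: 5,803.
Pro-rata shares before constraints: Delacroix 8,017.49; Okafor 5,528.65; Halvorsen 8,503.86.
Capped: Delacroix ($3,950); balance $18,100 reallocated over remaining ownership shares 3,693.
Shares after redistribution: Okafor 7,131.19 → $7,150; Halvorsen 10,968.81 → $10,950.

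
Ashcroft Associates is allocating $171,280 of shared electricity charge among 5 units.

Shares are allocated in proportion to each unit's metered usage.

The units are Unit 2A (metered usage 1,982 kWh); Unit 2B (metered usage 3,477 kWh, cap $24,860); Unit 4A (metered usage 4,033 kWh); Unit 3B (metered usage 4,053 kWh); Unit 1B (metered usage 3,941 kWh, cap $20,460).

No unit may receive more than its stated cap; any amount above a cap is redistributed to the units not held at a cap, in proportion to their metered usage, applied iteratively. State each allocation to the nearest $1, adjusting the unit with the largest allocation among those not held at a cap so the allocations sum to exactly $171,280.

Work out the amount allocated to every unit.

Total metered usage = 17,486.
Pro-rata shares before constraints: Unit 2A 19,414.21; Unit 2B 34,058.14; Unit 4A 39,504.30; Unit 3B 39,700.21; Unit 1B 38,603.14.
Cap binds for Unit 2B ($24,860), Unit 1B ($20,460); residual $125,960 reallocated over remaining metered usage 10,068.
Shares after redistribution: Unit 2A 24,796.65 → $24,797; Unit 4A 50,456.56 → $50,457; Unit 3B 50,706.78 → $50,707.
Rounding difference −$1 applied to Unit 3B → $50,706.

Unit 2A: $24,797 · Unit 2B: $24,860 · Unit 4A: $50,457 · Unit 3B: $50,706 · Unit 1B: $20,460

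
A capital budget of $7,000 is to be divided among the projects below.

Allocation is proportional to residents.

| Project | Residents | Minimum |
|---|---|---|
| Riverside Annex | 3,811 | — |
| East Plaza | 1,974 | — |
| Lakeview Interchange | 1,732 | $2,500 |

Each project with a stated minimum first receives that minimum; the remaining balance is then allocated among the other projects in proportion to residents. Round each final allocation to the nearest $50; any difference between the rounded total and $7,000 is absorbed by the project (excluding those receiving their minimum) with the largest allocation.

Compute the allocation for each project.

Riverside Annex: $2,950; East Plaza: $1,550; Lakeview Interchange: $2,500

Guaranteed amounts: Lakeview Interchange $2,500. Remaining pool $4,500.
Remaining pool split over remaining residents 5,785: Riverside Annex 2,964.48 → $2,950; East Plaza 1,535.52 → $1,550.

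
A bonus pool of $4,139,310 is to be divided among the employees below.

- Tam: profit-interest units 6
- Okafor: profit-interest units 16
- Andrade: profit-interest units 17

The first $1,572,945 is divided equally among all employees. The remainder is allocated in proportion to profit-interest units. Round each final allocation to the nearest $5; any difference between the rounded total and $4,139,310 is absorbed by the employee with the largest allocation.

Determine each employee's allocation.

Tam: $919,140; Okafor: $1,577,185; Andrade: $1,642,985

Equal tier: $1,572,945 ÷ 3 = $524,315 apiece.
Remainder $2,566,365 by profit-interest units (total 39): Tam 394,825.38 → $394,825; Okafor 1,052,867.69 → $1,052,870; Andrade 1,118,671.92 → $1,118,670.
Totals: Tam $524,315 + $394,825 = $919,140; Okafor $524,315 + $1,052,870 = $1,577,185; Andrade $524,315 + $1,118,670 = $1,642,985.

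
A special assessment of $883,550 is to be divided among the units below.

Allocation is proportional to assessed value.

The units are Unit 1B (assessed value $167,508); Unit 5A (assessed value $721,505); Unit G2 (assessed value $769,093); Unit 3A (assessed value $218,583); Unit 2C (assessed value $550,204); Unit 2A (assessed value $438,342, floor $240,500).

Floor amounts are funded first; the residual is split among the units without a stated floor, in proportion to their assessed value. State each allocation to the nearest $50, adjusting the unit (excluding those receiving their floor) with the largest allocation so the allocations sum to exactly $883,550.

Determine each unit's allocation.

Minimums first: Unit 2A $240,500. Balance $643,050.
Balance split over remaining assessed value 2,426,893: Unit 1B 44,384.33 → $44,400; Unit 5A 191,176.04 → $191,200; Unit G2 203,785.36 → $203,800; Unit 3A 57,917.59 → $57,900; Unit 2C 145,786.68 → $145,800.
Rounding difference −$50 applied to Unit G2 → $203,750.

Unit 1B: $44,400 · Unit 5A: $191,200 · Unit G2: $203,750 · Unit 3A: $57,900 · Unit 2C: $145,800 · Unit 2A: $240,500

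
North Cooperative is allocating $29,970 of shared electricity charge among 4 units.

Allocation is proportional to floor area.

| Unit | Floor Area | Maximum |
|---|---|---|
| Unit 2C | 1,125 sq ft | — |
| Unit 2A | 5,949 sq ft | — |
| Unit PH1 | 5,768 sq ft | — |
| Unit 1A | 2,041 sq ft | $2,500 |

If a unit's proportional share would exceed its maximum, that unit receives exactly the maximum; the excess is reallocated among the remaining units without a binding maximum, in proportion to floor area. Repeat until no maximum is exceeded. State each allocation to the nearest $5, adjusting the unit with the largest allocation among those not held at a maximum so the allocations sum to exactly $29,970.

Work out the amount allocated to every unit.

Unit 2C: $2,405 · Unit 2A: $12,725 · Unit PH1: $12,340 · Unit 1A: $2,500

Floor area total: 14,883.
Proportional shares (ignoring caps): Unit 2C 2,265.42; Unit 2A 11,979.54; Unit PH1 11,615.06; Unit 1A 4,109.98.
Capped: Unit 1A ($2,500); remaining pool $27,470 reallocated over remaining floor area 12,842.
Redistributed shares: Unit 2C 2,406.46 → $2,405; Unit 2A 12,725.36 → $12,725; Unit PH1 12,338.18 → $12,340.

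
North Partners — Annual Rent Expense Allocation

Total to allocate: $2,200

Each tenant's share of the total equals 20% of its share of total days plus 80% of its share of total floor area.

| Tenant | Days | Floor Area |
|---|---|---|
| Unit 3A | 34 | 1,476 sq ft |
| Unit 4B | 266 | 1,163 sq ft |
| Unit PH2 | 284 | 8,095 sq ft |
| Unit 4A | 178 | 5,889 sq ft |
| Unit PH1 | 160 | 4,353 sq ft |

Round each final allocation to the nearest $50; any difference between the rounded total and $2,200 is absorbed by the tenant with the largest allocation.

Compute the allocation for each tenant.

Days total 922; floor area total 20,976.
Combined weights (20% days + 80% floor area): Unit 3A 0.0637; Unit 4B 0.1021; Unit PH2 0.3703; Unit 4A 0.2632; Unit PH1 0.2007.
Pro-rata amounts: Unit 3A 140.07; Unit 4B 224.52; Unit PH2 814.75; Unit 4A 579.06; Unit PH1 441.60.
Rounded to nearest $50: Unit 3A $150; Unit 4B $200; Unit PH2 $800; Unit 4A $600; Unit PH1 $450. Sum = $2,200.
Sum already equals the total — no adjustment.

Unit 3A: $150 · Unit 4B: $200 · Unit PH2: $800 · Unit 4A: $600 · Unit PH1: $450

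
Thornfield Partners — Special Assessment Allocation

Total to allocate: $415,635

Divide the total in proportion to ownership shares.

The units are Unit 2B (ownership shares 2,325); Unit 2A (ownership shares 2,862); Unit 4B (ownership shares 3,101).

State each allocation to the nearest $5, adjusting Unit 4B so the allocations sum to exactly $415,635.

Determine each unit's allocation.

Sum of ownership shares: 8,288.
Proportional shares: Unit 2B 2,325/8,288 × $415,635 = 116,596.45; Unit 2A 2,862/8,288 × $415,635 = 143,526.47; Unit 4B 3,101/8,288 × $415,635 = 155,512.08.
Rounded to nearest $5: Unit 2B $116,595; Unit 2A $143,525; Unit 4B $155,510. Sum = $415,630.
Difference $415,635 − $415,630 = +$5 applied to Unit 4B: Unit 4B becomes $155,515.

Unit 2B: $116,595; Unit 2A: $143,525; Unit 4B: $155,515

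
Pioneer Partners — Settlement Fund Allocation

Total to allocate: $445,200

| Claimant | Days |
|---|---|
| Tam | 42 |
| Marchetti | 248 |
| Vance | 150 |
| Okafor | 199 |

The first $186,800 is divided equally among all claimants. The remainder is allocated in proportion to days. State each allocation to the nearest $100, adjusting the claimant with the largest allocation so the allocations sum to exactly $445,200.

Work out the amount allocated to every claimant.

$186,800 shared equally gives $46,700 per claimant.
Remainder $258,400 by days (total 639): Tam 16,984.04 → $17,000; Marchetti 100,286.70 → $100,300; Vance 60,657.28 → $60,700; Okafor 80,471.99 → $80,500.
Rounding difference −$100 on remainder applied to Marchetti.
Totals: Tam $46,700 + $17,000 = $63,700; Marchetti $46,700 + $100,200 = $146,900; Vance $46,700 + $60,700 = $107,400; Okafor $46,700 + $80,500 = $127,200.

Tam: $63,700 | Marchetti: $146,900 | Vance: $107,400 | Okafor: $127,200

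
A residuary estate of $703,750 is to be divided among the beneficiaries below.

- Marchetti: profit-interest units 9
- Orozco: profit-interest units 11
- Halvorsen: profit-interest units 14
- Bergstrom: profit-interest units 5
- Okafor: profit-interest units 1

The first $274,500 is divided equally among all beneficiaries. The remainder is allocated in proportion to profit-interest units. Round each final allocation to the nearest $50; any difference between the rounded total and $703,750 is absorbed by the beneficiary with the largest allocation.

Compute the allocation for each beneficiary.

Marchetti: $151,500; Orozco: $172,950; Halvorsen: $205,100; Bergstrom: $108,550; Okafor: $65,650

$274,500 shared equally gives $54,900 per beneficiary.
Remainder $429,250 by profit-interest units (total 40): Marchetti 96,581.25 → $96,600; Orozco 118,043.75 → $118,050; Halvorsen 150,237.50 → $150,250; Bergstrom 53,656.25 → $53,650; Okafor 10,731.25 → $10,750.
Rounding difference −$50 on remainder applied to Halvorsen.
Totals: Marchetti $54,900 + $96,600 = $151,500; Orozco $54,900 + $118,050 = $172,950; Halvorsen $54,900 + $150,200 = $205,100; Bergstrom $54,900 + $53,650 = $108,550; Okafor $54,900 + $10,750 = $65,650.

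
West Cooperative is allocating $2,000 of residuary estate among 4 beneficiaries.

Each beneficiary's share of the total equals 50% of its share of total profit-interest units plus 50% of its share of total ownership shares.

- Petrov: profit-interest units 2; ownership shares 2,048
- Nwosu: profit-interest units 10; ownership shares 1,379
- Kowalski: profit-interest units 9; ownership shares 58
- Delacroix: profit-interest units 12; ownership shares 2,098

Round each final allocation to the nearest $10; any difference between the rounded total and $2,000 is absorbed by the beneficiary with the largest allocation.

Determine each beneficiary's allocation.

Totals — profit-interest units 33, ownership shares 5,583.
Combined weights (50% profit-interest units + 50% ownership shares): Petrov 0.2137; Nwosu 0.2750; Kowalski 0.1416; Delacroix 0.3697.
Unrounded shares: Petrov 427.43; Nwosu 550.03; Kowalski 283.12; Delacroix 739.42.
After rounding ($10): Petrov $430; Nwosu $550; Kowalski $280; Delacroix $740. Sum = $2,000.
No rounding difference to absorb.

Petrov: $430 · Nwosu: $550 · Kowalski: $280 · Delacroix: $740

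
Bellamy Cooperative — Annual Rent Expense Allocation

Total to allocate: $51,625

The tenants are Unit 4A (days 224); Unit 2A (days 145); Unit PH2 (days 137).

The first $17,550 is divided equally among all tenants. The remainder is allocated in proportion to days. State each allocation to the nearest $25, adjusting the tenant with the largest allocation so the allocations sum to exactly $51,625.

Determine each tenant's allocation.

Equal tier: $17,550 ÷ 3 = $5,850 apiece.
Remainder $34,075 by days (total 506): Unit 4A 15,084.58 → $15,075; Unit 2A 9,764.58 → $9,775; Unit PH2 9,225.84 → $9,225.
Totals: Unit 4A $5,850 + $15,075 = $20,925; Unit 2A $5,850 + $9,775 = $15,625; Unit PH2 $5,850 + $9,225 = $15,075.

Unit 4A: $20,925; Unit 2A: $15,625; Unit PH2: $15,075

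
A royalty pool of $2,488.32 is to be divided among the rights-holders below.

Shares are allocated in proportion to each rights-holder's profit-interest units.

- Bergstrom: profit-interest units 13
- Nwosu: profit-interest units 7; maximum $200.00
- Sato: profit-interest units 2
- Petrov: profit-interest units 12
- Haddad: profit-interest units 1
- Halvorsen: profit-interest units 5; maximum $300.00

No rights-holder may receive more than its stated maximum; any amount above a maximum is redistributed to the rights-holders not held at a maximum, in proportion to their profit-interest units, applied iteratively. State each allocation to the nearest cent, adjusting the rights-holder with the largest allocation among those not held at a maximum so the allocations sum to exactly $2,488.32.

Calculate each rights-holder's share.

Bergstrom: $923.15; Nwosu: $200.00; Sato: $142.02; Petrov: $852.14; Haddad: $71.01; Halvorsen: $300.00

Sum of profit-interest units: 40.
Unconstrained shares: Bergstrom 808.7040; Nwosu 435.4560; Sato 124.4160; Petrov 746.4960; Haddad 62.2080; Halvorsen 311.0400.
Capped: Nwosu ($200.00), Halvorsen ($300.00); remaining pool $1,988.32 reallocated over remaining profit-interest units 28.
Redistributed shares: Bergstrom 923.1486 → $923.15; Sato 142.0229 → $142.02; Petrov 852.1371 → $852.14; Haddad 71.0114 → $71.01.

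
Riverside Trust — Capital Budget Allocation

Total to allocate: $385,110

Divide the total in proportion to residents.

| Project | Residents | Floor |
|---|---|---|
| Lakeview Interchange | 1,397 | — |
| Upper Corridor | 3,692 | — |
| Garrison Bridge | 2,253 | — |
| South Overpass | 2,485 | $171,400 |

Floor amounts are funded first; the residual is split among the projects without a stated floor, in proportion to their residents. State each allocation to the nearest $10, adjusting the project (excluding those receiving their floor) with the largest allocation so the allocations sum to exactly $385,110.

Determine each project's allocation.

Lakeview Interchange: $40,660; Upper Corridor: $107,470; Garrison Bridge: $65,580; South Overpass: $171,400

Guaranteed amounts: South Overpass $171,400. Residual $213,710.
Residual split over remaining residents 7,342: Lakeview Interchange 40,663.70 → $40,660; Upper Corridor 107,466.27 → $107,470; Garrison Bridge 65,580.04 → $65,580.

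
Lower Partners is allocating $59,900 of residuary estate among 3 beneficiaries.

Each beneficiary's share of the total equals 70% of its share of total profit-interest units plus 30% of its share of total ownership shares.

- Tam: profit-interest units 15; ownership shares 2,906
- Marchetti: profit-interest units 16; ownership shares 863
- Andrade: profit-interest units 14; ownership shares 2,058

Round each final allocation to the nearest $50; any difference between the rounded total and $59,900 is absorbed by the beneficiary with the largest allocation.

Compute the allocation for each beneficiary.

Tam: $22,950 · Marchetti: $17,550 · Andrade: $19,400

Profit-interest units total 45; ownership shares total 5,827.
Blended shares (70% profit-interest units + 30% ownership shares): Tam 0.3829; Marchetti 0.2933; Andrade 0.3237.
Proportional shares: Tam 22,938.54; Marchetti 17,569.87; Andrade 19,391.60.
After rounding ($50): Tam $22,950; Marchetti $17,550; Andrade $19,400. Sum = $59,900.
No rounding difference to absorb.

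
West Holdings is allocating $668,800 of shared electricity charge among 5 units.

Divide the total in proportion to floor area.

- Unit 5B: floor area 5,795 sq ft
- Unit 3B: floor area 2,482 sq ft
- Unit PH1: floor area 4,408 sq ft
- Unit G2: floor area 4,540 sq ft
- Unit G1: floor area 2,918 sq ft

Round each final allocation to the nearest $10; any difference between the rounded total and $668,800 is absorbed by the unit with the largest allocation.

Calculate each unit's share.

Floor area total: 20,143.
Proportional shares: Unit 5B 5,795/20,143 × $668,800 = 192,409.08; Unit 3B 2,482/20,143 × $668,800 = 82,408.86; Unit PH1 4,408/20,143 × $668,800 = 146,357.07; Unit G2 4,540/20,143 × $668,800 = 150,739.81; Unit G1 2,918/20,143 × $668,800 = 96,885.19.
At nearest $10: Unit 5B $192,410; Unit 3B $82,410; Unit PH1 $146,360; Unit G2 $150,740; Unit G1 $96,890. Sum = $668,810.
Difference $668,800 − $668,810 = −$10 applied to largest allocation (Unit 5B): Unit 5B becomes $192,400.

Unit 5B: $192,400; Unit 3B: $82,410; Unit PH1: $146,360; Unit G2: $150,740; Unit G1: $96,890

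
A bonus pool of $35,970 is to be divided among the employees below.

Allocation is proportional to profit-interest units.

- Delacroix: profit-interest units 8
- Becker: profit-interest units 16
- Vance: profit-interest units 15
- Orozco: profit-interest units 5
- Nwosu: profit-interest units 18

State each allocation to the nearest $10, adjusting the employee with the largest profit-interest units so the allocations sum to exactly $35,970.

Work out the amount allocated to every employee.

Delacroix: $4,640 · Becker: $9,280 · Vance: $8,700 · Orozco: $2,900 · Nwosu: $10,450

Profit-interest units total: 8 + 16 + 15 + 5 + 18 = 62.
Raw shares: Delacroix 4,641.29; Becker 9,282.58; Vance 8,702.42; Orozco 2,900.81; Nwosu 10,442.90.
Rounded to nearest $10: Delacroix $4,640; Becker $9,280; Vance $8,700; Orozco $2,900; Nwosu $10,440. Sum = $35,960.
Difference $35,970 − $35,960 = +$10 applied to largest profit-interest units (Nwosu): Nwosu becomes $10,450.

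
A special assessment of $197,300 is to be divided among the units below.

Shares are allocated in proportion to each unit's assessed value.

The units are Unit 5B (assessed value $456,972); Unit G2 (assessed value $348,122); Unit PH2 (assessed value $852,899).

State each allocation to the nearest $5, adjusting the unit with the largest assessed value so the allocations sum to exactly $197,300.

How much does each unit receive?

Sum of assessed value: 456,972 + 348,122 + 852,899 = 1,657,993.
Raw shares: Unit 5B 54,379.35; Unit G2 41,426.27; Unit PH2 101,494.38.
After rounding ($5): Unit 5B $54,380; Unit G2 $41,425; Unit PH2 $101,495. Sum = $197,300.
Rounded total matches; no reconciliation needed.

Unit 5B: $54,380 · Unit G2: $41,425 · Unit PH2: $101,495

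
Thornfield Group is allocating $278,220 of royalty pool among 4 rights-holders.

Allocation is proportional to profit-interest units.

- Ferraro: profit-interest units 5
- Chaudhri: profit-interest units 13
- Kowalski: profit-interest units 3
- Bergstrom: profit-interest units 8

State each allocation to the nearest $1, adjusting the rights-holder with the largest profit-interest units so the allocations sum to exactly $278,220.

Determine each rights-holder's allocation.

Combined profit-interest units = 5 + 13 + 3 + 8 = 29.
Raw shares: Ferraro 47,968.97; Chaudhri 124,719.31; Kowalski 28,781.38; Bergstrom 76,750.34.
Rounded to nearest $1: Ferraro $47,969; Chaudhri $124,719; Kowalski $28,781; Bergstrom $76,750. Sum = $278,219.
Difference $278,220 − $278,219 = +$1 applied to largest profit-interest units (Chaudhri): Chaudhri becomes $124,720.

Ferraro: $47,969 · Chaudhri: $124,720 · Kowalski: $28,781 · Bergstrom: $76,750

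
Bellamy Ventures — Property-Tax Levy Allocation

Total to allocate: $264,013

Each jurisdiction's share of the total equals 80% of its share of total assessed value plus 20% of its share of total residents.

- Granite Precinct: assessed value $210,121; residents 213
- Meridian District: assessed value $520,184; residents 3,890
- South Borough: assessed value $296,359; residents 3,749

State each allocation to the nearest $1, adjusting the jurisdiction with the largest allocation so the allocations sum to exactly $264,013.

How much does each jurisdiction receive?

Granite Precinct: $44,660 · Meridian District: $133,174 · South Borough: $86,179

Assessed value total 1,026,664; residents total 7,852.
Composite weights (80% assessed value + 20% residents): Granite Precinct 0.1692; Meridian District 0.5044; South Borough 0.3264.
Proportional shares: Granite Precinct 44,659.5002; Meridian District 133,174.04; South Borough 86,179.46.
At nearest $1: Granite Precinct $44,660; Meridian District $133,174; South Borough $86,179. Sum = $264,013.
Rounded total matches; no reconciliation needed.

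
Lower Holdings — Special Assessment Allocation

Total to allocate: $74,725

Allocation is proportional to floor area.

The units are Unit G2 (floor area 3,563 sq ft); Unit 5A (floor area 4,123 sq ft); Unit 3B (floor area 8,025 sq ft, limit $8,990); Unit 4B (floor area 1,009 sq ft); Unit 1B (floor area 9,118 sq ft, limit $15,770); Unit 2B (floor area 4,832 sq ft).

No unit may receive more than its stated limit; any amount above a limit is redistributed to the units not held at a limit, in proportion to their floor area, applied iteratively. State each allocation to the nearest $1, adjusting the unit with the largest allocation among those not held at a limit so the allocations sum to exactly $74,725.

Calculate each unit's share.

Combined floor area = 30,670.
Unconstrained shares: Unit G2 8,680.96; Unit 5A 10,045.36; Unit 3B 19,552.27; Unit 4B 2,458.35; Unit 1B 22,215.28; Unit 2B 11,772.78.
Capped: Unit 3B ($8,990), Unit 1B ($15,770); balance $49,965 reallocated over remaining floor area 13,527.
Remaining shares: Unit G2 13,160.74 → $13,161; Unit 5A 15,229.22 → $15,229; Unit 4B 3,726.97 → $3,727; Unit 2B 17,848.07 → $17,848.

Unit G2: $13,161 · Unit 5A: $15,229 · Unit 3B: $8,990 · Unit 4B: $3,727 · Unit 1B: $15,770 · Unit 2B: $17,848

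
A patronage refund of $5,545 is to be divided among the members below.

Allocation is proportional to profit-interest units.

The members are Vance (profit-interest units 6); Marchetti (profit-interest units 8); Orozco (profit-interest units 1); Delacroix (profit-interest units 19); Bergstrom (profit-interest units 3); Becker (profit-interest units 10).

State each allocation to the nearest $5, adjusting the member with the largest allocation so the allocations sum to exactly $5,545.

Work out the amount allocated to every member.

Combined profit-interest units = 47.
Pro-rata amounts: Vance 6/47 × $5,545 = 707.87; Marchetti 8/47 × $5,545 = 943.83; Orozco 1/47 × $5,545 = 117.98; Delacroix 19/47 × $5,545 = 2,241.60; Bergstrom 3/47 × $5,545 = 353.94; Becker 10/47 × $5,545 = 1,179.79.
At nearest $5: Vance $710; Marchetti $945; Orozco $120; Delacroix $2,240; Bergstrom $355; Becker $1,180. Sum = $5,550.
Difference $5,545 − $5,550 = −$5 applied to largest allocation (Delacroix): Delacroix becomes $2,235.

Vance: $710; Marchetti: $945; Orozco: $120; Delacroix: $2,235; Bergstrom: $355; Becker: $1,180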